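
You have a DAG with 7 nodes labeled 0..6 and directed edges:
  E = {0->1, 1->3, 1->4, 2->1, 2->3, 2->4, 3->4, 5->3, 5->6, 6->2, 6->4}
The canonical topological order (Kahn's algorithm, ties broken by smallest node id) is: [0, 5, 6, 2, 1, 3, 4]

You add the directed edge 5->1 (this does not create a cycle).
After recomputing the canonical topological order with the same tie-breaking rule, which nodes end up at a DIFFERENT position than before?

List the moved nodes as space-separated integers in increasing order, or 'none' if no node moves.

Old toposort: [0, 5, 6, 2, 1, 3, 4]
Added edge 5->1
Recompute Kahn (smallest-id tiebreak):
  initial in-degrees: [0, 3, 1, 3, 4, 0, 1]
  ready (indeg=0): [0, 5]
  pop 0: indeg[1]->2 | ready=[5] | order so far=[0]
  pop 5: indeg[1]->1; indeg[3]->2; indeg[6]->0 | ready=[6] | order so far=[0, 5]
  pop 6: indeg[2]->0; indeg[4]->3 | ready=[2] | order so far=[0, 5, 6]
  pop 2: indeg[1]->0; indeg[3]->1; indeg[4]->2 | ready=[1] | order so far=[0, 5, 6, 2]
  pop 1: indeg[3]->0; indeg[4]->1 | ready=[3] | order so far=[0, 5, 6, 2, 1]
  pop 3: indeg[4]->0 | ready=[4] | order so far=[0, 5, 6, 2, 1, 3]
  pop 4: no out-edges | ready=[] | order so far=[0, 5, 6, 2, 1, 3, 4]
New canonical toposort: [0, 5, 6, 2, 1, 3, 4]
Compare positions:
  Node 0: index 0 -> 0 (same)
  Node 1: index 4 -> 4 (same)
  Node 2: index 3 -> 3 (same)
  Node 3: index 5 -> 5 (same)
  Node 4: index 6 -> 6 (same)
  Node 5: index 1 -> 1 (same)
  Node 6: index 2 -> 2 (same)
Nodes that changed position: none

Answer: none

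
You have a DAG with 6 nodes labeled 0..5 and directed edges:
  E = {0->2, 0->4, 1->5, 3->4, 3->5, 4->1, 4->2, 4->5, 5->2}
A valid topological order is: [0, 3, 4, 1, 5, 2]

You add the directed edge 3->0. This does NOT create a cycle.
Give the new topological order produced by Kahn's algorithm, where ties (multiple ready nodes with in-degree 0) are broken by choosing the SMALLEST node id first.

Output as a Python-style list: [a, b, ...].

Answer: [3, 0, 4, 1, 5, 2]

Derivation:
Old toposort: [0, 3, 4, 1, 5, 2]
Added edge: 3->0
Position of 3 (1) > position of 0 (0). Must reorder: 3 must now come before 0.
Run Kahn's algorithm (break ties by smallest node id):
  initial in-degrees: [1, 1, 3, 0, 2, 3]
  ready (indeg=0): [3]
  pop 3: indeg[0]->0; indeg[4]->1; indeg[5]->2 | ready=[0] | order so far=[3]
  pop 0: indeg[2]->2; indeg[4]->0 | ready=[4] | order so far=[3, 0]
  pop 4: indeg[1]->0; indeg[2]->1; indeg[5]->1 | ready=[1] | order so far=[3, 0, 4]
  pop 1: indeg[5]->0 | ready=[5] | order so far=[3, 0, 4, 1]
  pop 5: indeg[2]->0 | ready=[2] | order so far=[3, 0, 4, 1, 5]
  pop 2: no out-edges | ready=[] | order so far=[3, 0, 4, 1, 5, 2]
  Result: [3, 0, 4, 1, 5, 2]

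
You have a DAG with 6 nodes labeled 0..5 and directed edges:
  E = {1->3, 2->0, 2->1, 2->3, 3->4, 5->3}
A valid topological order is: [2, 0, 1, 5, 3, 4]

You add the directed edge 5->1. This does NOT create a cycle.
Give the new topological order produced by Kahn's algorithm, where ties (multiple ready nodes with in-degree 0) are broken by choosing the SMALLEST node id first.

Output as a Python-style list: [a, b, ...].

Old toposort: [2, 0, 1, 5, 3, 4]
Added edge: 5->1
Position of 5 (3) > position of 1 (2). Must reorder: 5 must now come before 1.
Run Kahn's algorithm (break ties by smallest node id):
  initial in-degrees: [1, 2, 0, 3, 1, 0]
  ready (indeg=0): [2, 5]
  pop 2: indeg[0]->0; indeg[1]->1; indeg[3]->2 | ready=[0, 5] | order so far=[2]
  pop 0: no out-edges | ready=[5] | order so far=[2, 0]
  pop 5: indeg[1]->0; indeg[3]->1 | ready=[1] | order so far=[2, 0, 5]
  pop 1: indeg[3]->0 | ready=[3] | order so far=[2, 0, 5, 1]
  pop 3: indeg[4]->0 | ready=[4] | order so far=[2, 0, 5, 1, 3]
  pop 4: no out-edges | ready=[] | order so far=[2, 0, 5, 1, 3, 4]
  Result: [2, 0, 5, 1, 3, 4]

Answer: [2, 0, 5, 1, 3, 4]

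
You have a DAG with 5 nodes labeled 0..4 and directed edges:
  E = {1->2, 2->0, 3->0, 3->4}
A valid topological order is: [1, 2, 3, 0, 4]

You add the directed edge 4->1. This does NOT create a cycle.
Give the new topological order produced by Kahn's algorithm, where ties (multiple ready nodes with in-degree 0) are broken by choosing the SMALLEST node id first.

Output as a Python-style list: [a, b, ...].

Answer: [3, 4, 1, 2, 0]

Derivation:
Old toposort: [1, 2, 3, 0, 4]
Added edge: 4->1
Position of 4 (4) > position of 1 (0). Must reorder: 4 must now come before 1.
Run Kahn's algorithm (break ties by smallest node id):
  initial in-degrees: [2, 1, 1, 0, 1]
  ready (indeg=0): [3]
  pop 3: indeg[0]->1; indeg[4]->0 | ready=[4] | order so far=[3]
  pop 4: indeg[1]->0 | ready=[1] | order so far=[3, 4]
  pop 1: indeg[2]->0 | ready=[2] | order so far=[3, 4, 1]
  pop 2: indeg[0]->0 | ready=[0] | order so far=[3, 4, 1, 2]
  pop 0: no out-edges | ready=[] | order so far=[3, 4, 1, 2, 0]
  Result: [3, 4, 1, 2, 0]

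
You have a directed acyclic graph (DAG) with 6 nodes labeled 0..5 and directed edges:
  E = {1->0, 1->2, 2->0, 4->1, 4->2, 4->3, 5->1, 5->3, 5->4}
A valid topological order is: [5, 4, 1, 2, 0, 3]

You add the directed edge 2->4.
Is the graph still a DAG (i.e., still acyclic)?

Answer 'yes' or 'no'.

Answer: no

Derivation:
Given toposort: [5, 4, 1, 2, 0, 3]
Position of 2: index 3; position of 4: index 1
New edge 2->4: backward (u after v in old order)
Backward edge: old toposort is now invalid. Check if this creates a cycle.
Does 4 already reach 2? Reachable from 4: [0, 1, 2, 3, 4]. YES -> cycle!
Still a DAG? no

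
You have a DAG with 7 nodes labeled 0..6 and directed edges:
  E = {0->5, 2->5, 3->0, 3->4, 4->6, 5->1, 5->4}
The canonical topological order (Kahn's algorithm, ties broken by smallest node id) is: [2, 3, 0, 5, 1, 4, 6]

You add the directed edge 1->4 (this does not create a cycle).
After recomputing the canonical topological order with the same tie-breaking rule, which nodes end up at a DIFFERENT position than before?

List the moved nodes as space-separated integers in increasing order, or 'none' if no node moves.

Old toposort: [2, 3, 0, 5, 1, 4, 6]
Added edge 1->4
Recompute Kahn (smallest-id tiebreak):
  initial in-degrees: [1, 1, 0, 0, 3, 2, 1]
  ready (indeg=0): [2, 3]
  pop 2: indeg[5]->1 | ready=[3] | order so far=[2]
  pop 3: indeg[0]->0; indeg[4]->2 | ready=[0] | order so far=[2, 3]
  pop 0: indeg[5]->0 | ready=[5] | order so far=[2, 3, 0]
  pop 5: indeg[1]->0; indeg[4]->1 | ready=[1] | order so far=[2, 3, 0, 5]
  pop 1: indeg[4]->0 | ready=[4] | order so far=[2, 3, 0, 5, 1]
  pop 4: indeg[6]->0 | ready=[6] | order so far=[2, 3, 0, 5, 1, 4]
  pop 6: no out-edges | ready=[] | order so far=[2, 3, 0, 5, 1, 4, 6]
New canonical toposort: [2, 3, 0, 5, 1, 4, 6]
Compare positions:
  Node 0: index 2 -> 2 (same)
  Node 1: index 4 -> 4 (same)
  Node 2: index 0 -> 0 (same)
  Node 3: index 1 -> 1 (same)
  Node 4: index 5 -> 5 (same)
  Node 5: index 3 -> 3 (same)
  Node 6: index 6 -> 6 (same)
Nodes that changed position: none

Answer: none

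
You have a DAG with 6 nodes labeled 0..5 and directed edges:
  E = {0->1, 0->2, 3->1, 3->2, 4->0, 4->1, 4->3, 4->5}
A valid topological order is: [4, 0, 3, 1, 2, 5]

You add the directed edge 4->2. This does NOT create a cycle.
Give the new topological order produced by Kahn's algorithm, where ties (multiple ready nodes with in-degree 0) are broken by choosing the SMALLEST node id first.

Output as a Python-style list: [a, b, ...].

Answer: [4, 0, 3, 1, 2, 5]

Derivation:
Old toposort: [4, 0, 3, 1, 2, 5]
Added edge: 4->2
Position of 4 (0) < position of 2 (4). Old order still valid.
Run Kahn's algorithm (break ties by smallest node id):
  initial in-degrees: [1, 3, 3, 1, 0, 1]
  ready (indeg=0): [4]
  pop 4: indeg[0]->0; indeg[1]->2; indeg[2]->2; indeg[3]->0; indeg[5]->0 | ready=[0, 3, 5] | order so far=[4]
  pop 0: indeg[1]->1; indeg[2]->1 | ready=[3, 5] | order so far=[4, 0]
  pop 3: indeg[1]->0; indeg[2]->0 | ready=[1, 2, 5] | order so far=[4, 0, 3]
  pop 1: no out-edges | ready=[2, 5] | order so far=[4, 0, 3, 1]
  pop 2: no out-edges | ready=[5] | order so far=[4, 0, 3, 1, 2]
  pop 5: no out-edges | ready=[] | order so far=[4, 0, 3, 1, 2, 5]
  Result: [4, 0, 3, 1, 2, 5]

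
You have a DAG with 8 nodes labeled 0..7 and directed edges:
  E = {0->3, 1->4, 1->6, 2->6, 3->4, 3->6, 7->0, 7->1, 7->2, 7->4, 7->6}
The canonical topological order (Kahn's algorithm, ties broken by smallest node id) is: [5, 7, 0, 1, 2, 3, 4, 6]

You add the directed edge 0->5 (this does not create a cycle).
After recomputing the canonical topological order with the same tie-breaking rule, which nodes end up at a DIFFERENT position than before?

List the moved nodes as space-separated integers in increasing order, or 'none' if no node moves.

Old toposort: [5, 7, 0, 1, 2, 3, 4, 6]
Added edge 0->5
Recompute Kahn (smallest-id tiebreak):
  initial in-degrees: [1, 1, 1, 1, 3, 1, 4, 0]
  ready (indeg=0): [7]
  pop 7: indeg[0]->0; indeg[1]->0; indeg[2]->0; indeg[4]->2; indeg[6]->3 | ready=[0, 1, 2] | order so far=[7]
  pop 0: indeg[3]->0; indeg[5]->0 | ready=[1, 2, 3, 5] | order so far=[7, 0]
  pop 1: indeg[4]->1; indeg[6]->2 | ready=[2, 3, 5] | order so far=[7, 0, 1]
  pop 2: indeg[6]->1 | ready=[3, 5] | order so far=[7, 0, 1, 2]
  pop 3: indeg[4]->0; indeg[6]->0 | ready=[4, 5, 6] | order so far=[7, 0, 1, 2, 3]
  pop 4: no out-edges | ready=[5, 6] | order so far=[7, 0, 1, 2, 3, 4]
  pop 5: no out-edges | ready=[6] | order so far=[7, 0, 1, 2, 3, 4, 5]
  pop 6: no out-edges | ready=[] | order so far=[7, 0, 1, 2, 3, 4, 5, 6]
New canonical toposort: [7, 0, 1, 2, 3, 4, 5, 6]
Compare positions:
  Node 0: index 2 -> 1 (moved)
  Node 1: index 3 -> 2 (moved)
  Node 2: index 4 -> 3 (moved)
  Node 3: index 5 -> 4 (moved)
  Node 4: index 6 -> 5 (moved)
  Node 5: index 0 -> 6 (moved)
  Node 6: index 7 -> 7 (same)
  Node 7: index 1 -> 0 (moved)
Nodes that changed position: 0 1 2 3 4 5 7

Answer: 0 1 2 3 4 5 7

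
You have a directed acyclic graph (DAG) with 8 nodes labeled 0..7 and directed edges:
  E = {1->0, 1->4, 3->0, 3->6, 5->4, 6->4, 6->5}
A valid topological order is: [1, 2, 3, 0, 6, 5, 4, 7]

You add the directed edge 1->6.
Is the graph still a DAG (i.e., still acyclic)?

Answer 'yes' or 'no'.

Given toposort: [1, 2, 3, 0, 6, 5, 4, 7]
Position of 1: index 0; position of 6: index 4
New edge 1->6: forward
Forward edge: respects the existing order. Still a DAG, same toposort still valid.
Still a DAG? yes

Answer: yes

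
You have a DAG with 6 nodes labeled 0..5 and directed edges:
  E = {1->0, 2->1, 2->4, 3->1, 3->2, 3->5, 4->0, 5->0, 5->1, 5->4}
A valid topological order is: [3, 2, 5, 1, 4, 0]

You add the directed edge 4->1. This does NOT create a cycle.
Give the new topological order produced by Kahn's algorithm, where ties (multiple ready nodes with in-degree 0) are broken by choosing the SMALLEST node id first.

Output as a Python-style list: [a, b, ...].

Old toposort: [3, 2, 5, 1, 4, 0]
Added edge: 4->1
Position of 4 (4) > position of 1 (3). Must reorder: 4 must now come before 1.
Run Kahn's algorithm (break ties by smallest node id):
  initial in-degrees: [3, 4, 1, 0, 2, 1]
  ready (indeg=0): [3]
  pop 3: indeg[1]->3; indeg[2]->0; indeg[5]->0 | ready=[2, 5] | order so far=[3]
  pop 2: indeg[1]->2; indeg[4]->1 | ready=[5] | order so far=[3, 2]
  pop 5: indeg[0]->2; indeg[1]->1; indeg[4]->0 | ready=[4] | order so far=[3, 2, 5]
  pop 4: indeg[0]->1; indeg[1]->0 | ready=[1] | order so far=[3, 2, 5, 4]
  pop 1: indeg[0]->0 | ready=[0] | order so far=[3, 2, 5, 4, 1]
  pop 0: no out-edges | ready=[] | order so far=[3, 2, 5, 4, 1, 0]
  Result: [3, 2, 5, 4, 1, 0]

Answer: [3, 2, 5, 4, 1, 0]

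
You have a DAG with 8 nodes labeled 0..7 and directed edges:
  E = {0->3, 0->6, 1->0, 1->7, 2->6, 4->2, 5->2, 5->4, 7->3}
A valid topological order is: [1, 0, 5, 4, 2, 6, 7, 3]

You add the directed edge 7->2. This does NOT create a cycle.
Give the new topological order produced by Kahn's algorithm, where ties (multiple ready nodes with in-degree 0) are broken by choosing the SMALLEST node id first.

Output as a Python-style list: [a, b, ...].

Answer: [1, 0, 5, 4, 7, 2, 3, 6]

Derivation:
Old toposort: [1, 0, 5, 4, 2, 6, 7, 3]
Added edge: 7->2
Position of 7 (6) > position of 2 (4). Must reorder: 7 must now come before 2.
Run Kahn's algorithm (break ties by smallest node id):
  initial in-degrees: [1, 0, 3, 2, 1, 0, 2, 1]
  ready (indeg=0): [1, 5]
  pop 1: indeg[0]->0; indeg[7]->0 | ready=[0, 5, 7] | order so far=[1]
  pop 0: indeg[3]->1; indeg[6]->1 | ready=[5, 7] | order so far=[1, 0]
  pop 5: indeg[2]->2; indeg[4]->0 | ready=[4, 7] | order so far=[1, 0, 5]
  pop 4: indeg[2]->1 | ready=[7] | order so far=[1, 0, 5, 4]
  pop 7: indeg[2]->0; indeg[3]->0 | ready=[2, 3] | order so far=[1, 0, 5, 4, 7]
  pop 2: indeg[6]->0 | ready=[3, 6] | order so far=[1, 0, 5, 4, 7, 2]
  pop 3: no out-edges | ready=[6] | order so far=[1, 0, 5, 4, 7, 2, 3]
  pop 6: no out-edges | ready=[] | order so far=[1, 0, 5, 4, 7, 2, 3, 6]
  Result: [1, 0, 5, 4, 7, 2, 3, 6]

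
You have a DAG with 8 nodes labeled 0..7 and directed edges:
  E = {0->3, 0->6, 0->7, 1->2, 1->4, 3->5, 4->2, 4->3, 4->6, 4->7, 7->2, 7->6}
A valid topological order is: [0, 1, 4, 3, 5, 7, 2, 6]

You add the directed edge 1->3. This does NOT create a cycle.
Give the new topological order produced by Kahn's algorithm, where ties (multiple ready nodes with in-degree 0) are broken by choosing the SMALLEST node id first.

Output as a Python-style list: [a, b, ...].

Old toposort: [0, 1, 4, 3, 5, 7, 2, 6]
Added edge: 1->3
Position of 1 (1) < position of 3 (3). Old order still valid.
Run Kahn's algorithm (break ties by smallest node id):
  initial in-degrees: [0, 0, 3, 3, 1, 1, 3, 2]
  ready (indeg=0): [0, 1]
  pop 0: indeg[3]->2; indeg[6]->2; indeg[7]->1 | ready=[1] | order so far=[0]
  pop 1: indeg[2]->2; indeg[3]->1; indeg[4]->0 | ready=[4] | order so far=[0, 1]
  pop 4: indeg[2]->1; indeg[3]->0; indeg[6]->1; indeg[7]->0 | ready=[3, 7] | order so far=[0, 1, 4]
  pop 3: indeg[5]->0 | ready=[5, 7] | order so far=[0, 1, 4, 3]
  pop 5: no out-edges | ready=[7] | order so far=[0, 1, 4, 3, 5]
  pop 7: indeg[2]->0; indeg[6]->0 | ready=[2, 6] | order so far=[0, 1, 4, 3, 5, 7]
  pop 2: no out-edges | ready=[6] | order so far=[0, 1, 4, 3, 5, 7, 2]
  pop 6: no out-edges | ready=[] | order so far=[0, 1, 4, 3, 5, 7, 2, 6]
  Result: [0, 1, 4, 3, 5, 7, 2, 6]

Answer: [0, 1, 4, 3, 5, 7, 2, 6]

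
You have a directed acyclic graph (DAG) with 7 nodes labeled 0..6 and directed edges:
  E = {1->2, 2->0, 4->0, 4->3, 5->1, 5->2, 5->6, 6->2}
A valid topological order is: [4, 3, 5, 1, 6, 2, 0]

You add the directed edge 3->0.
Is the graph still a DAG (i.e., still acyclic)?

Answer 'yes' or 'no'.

Given toposort: [4, 3, 5, 1, 6, 2, 0]
Position of 3: index 1; position of 0: index 6
New edge 3->0: forward
Forward edge: respects the existing order. Still a DAG, same toposort still valid.
Still a DAG? yes

Answer: yes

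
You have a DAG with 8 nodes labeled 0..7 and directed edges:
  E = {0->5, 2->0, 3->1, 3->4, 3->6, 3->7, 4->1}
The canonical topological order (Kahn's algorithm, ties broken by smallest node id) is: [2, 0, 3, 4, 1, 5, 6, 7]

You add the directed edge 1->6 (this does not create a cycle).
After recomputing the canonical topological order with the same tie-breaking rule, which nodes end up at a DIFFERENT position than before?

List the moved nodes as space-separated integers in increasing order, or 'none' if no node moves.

Answer: none

Derivation:
Old toposort: [2, 0, 3, 4, 1, 5, 6, 7]
Added edge 1->6
Recompute Kahn (smallest-id tiebreak):
  initial in-degrees: [1, 2, 0, 0, 1, 1, 2, 1]
  ready (indeg=0): [2, 3]
  pop 2: indeg[0]->0 | ready=[0, 3] | order so far=[2]
  pop 0: indeg[5]->0 | ready=[3, 5] | order so far=[2, 0]
  pop 3: indeg[1]->1; indeg[4]->0; indeg[6]->1; indeg[7]->0 | ready=[4, 5, 7] | order so far=[2, 0, 3]
  pop 4: indeg[1]->0 | ready=[1, 5, 7] | order so far=[2, 0, 3, 4]
  pop 1: indeg[6]->0 | ready=[5, 6, 7] | order so far=[2, 0, 3, 4, 1]
  pop 5: no out-edges | ready=[6, 7] | order so far=[2, 0, 3, 4, 1, 5]
  pop 6: no out-edges | ready=[7] | order so far=[2, 0, 3, 4, 1, 5, 6]
  pop 7: no out-edges | ready=[] | order so far=[2, 0, 3, 4, 1, 5, 6, 7]
New canonical toposort: [2, 0, 3, 4, 1, 5, 6, 7]
Compare positions:
  Node 0: index 1 -> 1 (same)
  Node 1: index 4 -> 4 (same)
  Node 2: index 0 -> 0 (same)
  Node 3: index 2 -> 2 (same)
  Node 4: index 3 -> 3 (same)
  Node 5: index 5 -> 5 (same)
  Node 6: index 6 -> 6 (same)
  Node 7: index 7 -> 7 (same)
Nodes that changed position: none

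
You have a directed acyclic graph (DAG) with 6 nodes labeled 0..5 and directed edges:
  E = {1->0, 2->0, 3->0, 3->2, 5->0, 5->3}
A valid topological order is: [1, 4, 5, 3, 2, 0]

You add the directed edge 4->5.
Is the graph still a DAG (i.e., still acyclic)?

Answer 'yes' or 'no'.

Given toposort: [1, 4, 5, 3, 2, 0]
Position of 4: index 1; position of 5: index 2
New edge 4->5: forward
Forward edge: respects the existing order. Still a DAG, same toposort still valid.
Still a DAG? yes

Answer: yes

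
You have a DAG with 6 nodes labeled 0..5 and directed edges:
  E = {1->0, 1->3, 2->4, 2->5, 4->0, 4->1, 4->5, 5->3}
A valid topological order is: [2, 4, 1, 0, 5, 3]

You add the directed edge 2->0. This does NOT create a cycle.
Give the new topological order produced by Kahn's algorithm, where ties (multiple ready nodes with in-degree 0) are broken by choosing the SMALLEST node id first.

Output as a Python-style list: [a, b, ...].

Old toposort: [2, 4, 1, 0, 5, 3]
Added edge: 2->0
Position of 2 (0) < position of 0 (3). Old order still valid.
Run Kahn's algorithm (break ties by smallest node id):
  initial in-degrees: [3, 1, 0, 2, 1, 2]
  ready (indeg=0): [2]
  pop 2: indeg[0]->2; indeg[4]->0; indeg[5]->1 | ready=[4] | order so far=[2]
  pop 4: indeg[0]->1; indeg[1]->0; indeg[5]->0 | ready=[1, 5] | order so far=[2, 4]
  pop 1: indeg[0]->0; indeg[3]->1 | ready=[0, 5] | order so far=[2, 4, 1]
  pop 0: no out-edges | ready=[5] | order so far=[2, 4, 1, 0]
  pop 5: indeg[3]->0 | ready=[3] | order so far=[2, 4, 1, 0, 5]
  pop 3: no out-edges | ready=[] | order so far=[2, 4, 1, 0, 5, 3]
  Result: [2, 4, 1, 0, 5, 3]

Answer: [2, 4, 1, 0, 5, 3]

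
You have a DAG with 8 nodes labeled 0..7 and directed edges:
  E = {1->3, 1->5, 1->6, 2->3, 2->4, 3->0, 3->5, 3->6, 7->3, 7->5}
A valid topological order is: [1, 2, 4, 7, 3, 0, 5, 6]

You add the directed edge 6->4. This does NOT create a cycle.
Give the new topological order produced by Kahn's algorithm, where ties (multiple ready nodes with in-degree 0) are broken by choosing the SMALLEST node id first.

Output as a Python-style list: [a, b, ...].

Answer: [1, 2, 7, 3, 0, 5, 6, 4]

Derivation:
Old toposort: [1, 2, 4, 7, 3, 0, 5, 6]
Added edge: 6->4
Position of 6 (7) > position of 4 (2). Must reorder: 6 must now come before 4.
Run Kahn's algorithm (break ties by smallest node id):
  initial in-degrees: [1, 0, 0, 3, 2, 3, 2, 0]
  ready (indeg=0): [1, 2, 7]
  pop 1: indeg[3]->2; indeg[5]->2; indeg[6]->1 | ready=[2, 7] | order so far=[1]
  pop 2: indeg[3]->1; indeg[4]->1 | ready=[7] | order so far=[1, 2]
  pop 7: indeg[3]->0; indeg[5]->1 | ready=[3] | order so far=[1, 2, 7]
  pop 3: indeg[0]->0; indeg[5]->0; indeg[6]->0 | ready=[0, 5, 6] | order so far=[1, 2, 7, 3]
  pop 0: no out-edges | ready=[5, 6] | order so far=[1, 2, 7, 3, 0]
  pop 5: no out-edges | ready=[6] | order so far=[1, 2, 7, 3, 0, 5]
  pop 6: indeg[4]->0 | ready=[4] | order so far=[1, 2, 7, 3, 0, 5, 6]
  pop 4: no out-edges | ready=[] | order so far=[1, 2, 7, 3, 0, 5, 6, 4]
  Result: [1, 2, 7, 3, 0, 5, 6, 4]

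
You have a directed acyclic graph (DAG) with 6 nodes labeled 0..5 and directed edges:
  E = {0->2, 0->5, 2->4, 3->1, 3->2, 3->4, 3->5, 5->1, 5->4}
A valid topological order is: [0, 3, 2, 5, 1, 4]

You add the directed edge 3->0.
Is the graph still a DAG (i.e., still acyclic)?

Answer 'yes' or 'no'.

Answer: yes

Derivation:
Given toposort: [0, 3, 2, 5, 1, 4]
Position of 3: index 1; position of 0: index 0
New edge 3->0: backward (u after v in old order)
Backward edge: old toposort is now invalid. Check if this creates a cycle.
Does 0 already reach 3? Reachable from 0: [0, 1, 2, 4, 5]. NO -> still a DAG (reorder needed).
Still a DAG? yes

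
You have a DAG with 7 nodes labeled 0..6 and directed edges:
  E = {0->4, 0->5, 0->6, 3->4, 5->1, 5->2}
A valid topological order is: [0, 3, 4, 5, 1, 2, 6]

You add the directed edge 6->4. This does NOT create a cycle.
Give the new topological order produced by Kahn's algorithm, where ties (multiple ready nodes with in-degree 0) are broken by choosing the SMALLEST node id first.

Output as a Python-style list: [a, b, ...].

Old toposort: [0, 3, 4, 5, 1, 2, 6]
Added edge: 6->4
Position of 6 (6) > position of 4 (2). Must reorder: 6 must now come before 4.
Run Kahn's algorithm (break ties by smallest node id):
  initial in-degrees: [0, 1, 1, 0, 3, 1, 1]
  ready (indeg=0): [0, 3]
  pop 0: indeg[4]->2; indeg[5]->0; indeg[6]->0 | ready=[3, 5, 6] | order so far=[0]
  pop 3: indeg[4]->1 | ready=[5, 6] | order so far=[0, 3]
  pop 5: indeg[1]->0; indeg[2]->0 | ready=[1, 2, 6] | order so far=[0, 3, 5]
  pop 1: no out-edges | ready=[2, 6] | order so far=[0, 3, 5, 1]
  pop 2: no out-edges | ready=[6] | order so far=[0, 3, 5, 1, 2]
  pop 6: indeg[4]->0 | ready=[4] | order so far=[0, 3, 5, 1, 2, 6]
  pop 4: no out-edges | ready=[] | order so far=[0, 3, 5, 1, 2, 6, 4]
  Result: [0, 3, 5, 1, 2, 6, 4]

Answer: [0, 3, 5, 1, 2, 6, 4]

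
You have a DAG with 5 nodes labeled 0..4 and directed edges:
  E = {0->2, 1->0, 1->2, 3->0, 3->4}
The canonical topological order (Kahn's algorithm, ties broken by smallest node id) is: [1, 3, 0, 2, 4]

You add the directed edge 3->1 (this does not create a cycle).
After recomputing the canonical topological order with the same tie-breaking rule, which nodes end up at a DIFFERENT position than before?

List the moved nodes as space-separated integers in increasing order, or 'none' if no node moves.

Answer: 1 3

Derivation:
Old toposort: [1, 3, 0, 2, 4]
Added edge 3->1
Recompute Kahn (smallest-id tiebreak):
  initial in-degrees: [2, 1, 2, 0, 1]
  ready (indeg=0): [3]
  pop 3: indeg[0]->1; indeg[1]->0; indeg[4]->0 | ready=[1, 4] | order so far=[3]
  pop 1: indeg[0]->0; indeg[2]->1 | ready=[0, 4] | order so far=[3, 1]
  pop 0: indeg[2]->0 | ready=[2, 4] | order so far=[3, 1, 0]
  pop 2: no out-edges | ready=[4] | order so far=[3, 1, 0, 2]
  pop 4: no out-edges | ready=[] | order so far=[3, 1, 0, 2, 4]
New canonical toposort: [3, 1, 0, 2, 4]
Compare positions:
  Node 0: index 2 -> 2 (same)
  Node 1: index 0 -> 1 (moved)
  Node 2: index 3 -> 3 (same)
  Node 3: index 1 -> 0 (moved)
  Node 4: index 4 -> 4 (same)
Nodes that changed position: 1 3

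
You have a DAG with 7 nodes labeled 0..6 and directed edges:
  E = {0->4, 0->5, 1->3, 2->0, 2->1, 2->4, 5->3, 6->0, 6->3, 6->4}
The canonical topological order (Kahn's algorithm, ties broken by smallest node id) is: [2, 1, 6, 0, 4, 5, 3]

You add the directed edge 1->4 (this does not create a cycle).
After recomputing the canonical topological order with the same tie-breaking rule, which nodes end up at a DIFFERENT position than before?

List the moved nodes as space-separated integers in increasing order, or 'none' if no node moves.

Old toposort: [2, 1, 6, 0, 4, 5, 3]
Added edge 1->4
Recompute Kahn (smallest-id tiebreak):
  initial in-degrees: [2, 1, 0, 3, 4, 1, 0]
  ready (indeg=0): [2, 6]
  pop 2: indeg[0]->1; indeg[1]->0; indeg[4]->3 | ready=[1, 6] | order so far=[2]
  pop 1: indeg[3]->2; indeg[4]->2 | ready=[6] | order so far=[2, 1]
  pop 6: indeg[0]->0; indeg[3]->1; indeg[4]->1 | ready=[0] | order so far=[2, 1, 6]
  pop 0: indeg[4]->0; indeg[5]->0 | ready=[4, 5] | order so far=[2, 1, 6, 0]
  pop 4: no out-edges | ready=[5] | order so far=[2, 1, 6, 0, 4]
  pop 5: indeg[3]->0 | ready=[3] | order so far=[2, 1, 6, 0, 4, 5]
  pop 3: no out-edges | ready=[] | order so far=[2, 1, 6, 0, 4, 5, 3]
New canonical toposort: [2, 1, 6, 0, 4, 5, 3]
Compare positions:
  Node 0: index 3 -> 3 (same)
  Node 1: index 1 -> 1 (same)
  Node 2: index 0 -> 0 (same)
  Node 3: index 6 -> 6 (same)
  Node 4: index 4 -> 4 (same)
  Node 5: index 5 -> 5 (same)
  Node 6: index 2 -> 2 (same)
Nodes that changed position: none

Answer: none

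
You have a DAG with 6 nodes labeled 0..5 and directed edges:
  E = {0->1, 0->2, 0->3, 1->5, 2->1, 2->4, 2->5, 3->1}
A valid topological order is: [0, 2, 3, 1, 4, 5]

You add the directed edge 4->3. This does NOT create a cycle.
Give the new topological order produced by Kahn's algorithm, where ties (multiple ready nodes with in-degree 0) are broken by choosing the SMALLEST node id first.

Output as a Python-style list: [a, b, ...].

Answer: [0, 2, 4, 3, 1, 5]

Derivation:
Old toposort: [0, 2, 3, 1, 4, 5]
Added edge: 4->3
Position of 4 (4) > position of 3 (2). Must reorder: 4 must now come before 3.
Run Kahn's algorithm (break ties by smallest node id):
  initial in-degrees: [0, 3, 1, 2, 1, 2]
  ready (indeg=0): [0]
  pop 0: indeg[1]->2; indeg[2]->0; indeg[3]->1 | ready=[2] | order so far=[0]
  pop 2: indeg[1]->1; indeg[4]->0; indeg[5]->1 | ready=[4] | order so far=[0, 2]
  pop 4: indeg[3]->0 | ready=[3] | order so far=[0, 2, 4]
  pop 3: indeg[1]->0 | ready=[1] | order so far=[0, 2, 4, 3]
  pop 1: indeg[5]->0 | ready=[5] | order so far=[0, 2, 4, 3, 1]
  pop 5: no out-edges | ready=[] | order so far=[0, 2, 4, 3, 1, 5]
  Result: [0, 2, 4, 3, 1, 5]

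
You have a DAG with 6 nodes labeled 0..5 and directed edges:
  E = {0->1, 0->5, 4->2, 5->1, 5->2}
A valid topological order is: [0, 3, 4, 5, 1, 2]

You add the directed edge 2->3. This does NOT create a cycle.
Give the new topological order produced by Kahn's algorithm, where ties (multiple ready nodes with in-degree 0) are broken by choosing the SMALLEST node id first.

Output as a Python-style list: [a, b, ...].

Answer: [0, 4, 5, 1, 2, 3]

Derivation:
Old toposort: [0, 3, 4, 5, 1, 2]
Added edge: 2->3
Position of 2 (5) > position of 3 (1). Must reorder: 2 must now come before 3.
Run Kahn's algorithm (break ties by smallest node id):
  initial in-degrees: [0, 2, 2, 1, 0, 1]
  ready (indeg=0): [0, 4]
  pop 0: indeg[1]->1; indeg[5]->0 | ready=[4, 5] | order so far=[0]
  pop 4: indeg[2]->1 | ready=[5] | order so far=[0, 4]
  pop 5: indeg[1]->0; indeg[2]->0 | ready=[1, 2] | order so far=[0, 4, 5]
  pop 1: no out-edges | ready=[2] | order so far=[0, 4, 5, 1]
  pop 2: indeg[3]->0 | ready=[3] | order so far=[0, 4, 5, 1, 2]
  pop 3: no out-edges | ready=[] | order so far=[0, 4, 5, 1, 2, 3]
  Result: [0, 4, 5, 1, 2, 3]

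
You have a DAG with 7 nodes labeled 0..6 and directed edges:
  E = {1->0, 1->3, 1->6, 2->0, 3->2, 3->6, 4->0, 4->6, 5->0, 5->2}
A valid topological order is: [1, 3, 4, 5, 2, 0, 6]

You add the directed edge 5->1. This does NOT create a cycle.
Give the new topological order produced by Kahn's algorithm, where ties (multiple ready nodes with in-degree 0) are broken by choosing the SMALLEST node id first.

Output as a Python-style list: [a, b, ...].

Old toposort: [1, 3, 4, 5, 2, 0, 6]
Added edge: 5->1
Position of 5 (3) > position of 1 (0). Must reorder: 5 must now come before 1.
Run Kahn's algorithm (break ties by smallest node id):
  initial in-degrees: [4, 1, 2, 1, 0, 0, 3]
  ready (indeg=0): [4, 5]
  pop 4: indeg[0]->3; indeg[6]->2 | ready=[5] | order so far=[4]
  pop 5: indeg[0]->2; indeg[1]->0; indeg[2]->1 | ready=[1] | order so far=[4, 5]
  pop 1: indeg[0]->1; indeg[3]->0; indeg[6]->1 | ready=[3] | order so far=[4, 5, 1]
  pop 3: indeg[2]->0; indeg[6]->0 | ready=[2, 6] | order so far=[4, 5, 1, 3]
  pop 2: indeg[0]->0 | ready=[0, 6] | order so far=[4, 5, 1, 3, 2]
  pop 0: no out-edges | ready=[6] | order so far=[4, 5, 1, 3, 2, 0]
  pop 6: no out-edges | ready=[] | order so far=[4, 5, 1, 3, 2, 0, 6]
  Result: [4, 5, 1, 3, 2, 0, 6]

Answer: [4, 5, 1, 3, 2, 0, 6]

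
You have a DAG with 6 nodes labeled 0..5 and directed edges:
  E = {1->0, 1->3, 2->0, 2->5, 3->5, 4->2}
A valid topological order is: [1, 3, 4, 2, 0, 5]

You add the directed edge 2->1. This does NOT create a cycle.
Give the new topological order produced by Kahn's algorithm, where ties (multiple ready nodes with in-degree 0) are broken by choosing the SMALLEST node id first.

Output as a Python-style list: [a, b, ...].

Old toposort: [1, 3, 4, 2, 0, 5]
Added edge: 2->1
Position of 2 (3) > position of 1 (0). Must reorder: 2 must now come before 1.
Run Kahn's algorithm (break ties by smallest node id):
  initial in-degrees: [2, 1, 1, 1, 0, 2]
  ready (indeg=0): [4]
  pop 4: indeg[2]->0 | ready=[2] | order so far=[4]
  pop 2: indeg[0]->1; indeg[1]->0; indeg[5]->1 | ready=[1] | order so far=[4, 2]
  pop 1: indeg[0]->0; indeg[3]->0 | ready=[0, 3] | order so far=[4, 2, 1]
  pop 0: no out-edges | ready=[3] | order so far=[4, 2, 1, 0]
  pop 3: indeg[5]->0 | ready=[5] | order so far=[4, 2, 1, 0, 3]
  pop 5: no out-edges | ready=[] | order so far=[4, 2, 1, 0, 3, 5]
  Result: [4, 2, 1, 0, 3, 5]

Answer: [4, 2, 1, 0, 3, 5]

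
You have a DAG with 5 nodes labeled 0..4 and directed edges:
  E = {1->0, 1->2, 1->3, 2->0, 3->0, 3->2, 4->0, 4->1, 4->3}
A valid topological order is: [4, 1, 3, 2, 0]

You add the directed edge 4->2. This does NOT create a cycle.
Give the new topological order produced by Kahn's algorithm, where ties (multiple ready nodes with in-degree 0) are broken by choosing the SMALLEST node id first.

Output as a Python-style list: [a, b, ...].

Old toposort: [4, 1, 3, 2, 0]
Added edge: 4->2
Position of 4 (0) < position of 2 (3). Old order still valid.
Run Kahn's algorithm (break ties by smallest node id):
  initial in-degrees: [4, 1, 3, 2, 0]
  ready (indeg=0): [4]
  pop 4: indeg[0]->3; indeg[1]->0; indeg[2]->2; indeg[3]->1 | ready=[1] | order so far=[4]
  pop 1: indeg[0]->2; indeg[2]->1; indeg[3]->0 | ready=[3] | order so far=[4, 1]
  pop 3: indeg[0]->1; indeg[2]->0 | ready=[2] | order so far=[4, 1, 3]
  pop 2: indeg[0]->0 | ready=[0] | order so far=[4, 1, 3, 2]
  pop 0: no out-edges | ready=[] | order so far=[4, 1, 3, 2, 0]
  Result: [4, 1, 3, 2, 0]

Answer: [4, 1, 3, 2, 0]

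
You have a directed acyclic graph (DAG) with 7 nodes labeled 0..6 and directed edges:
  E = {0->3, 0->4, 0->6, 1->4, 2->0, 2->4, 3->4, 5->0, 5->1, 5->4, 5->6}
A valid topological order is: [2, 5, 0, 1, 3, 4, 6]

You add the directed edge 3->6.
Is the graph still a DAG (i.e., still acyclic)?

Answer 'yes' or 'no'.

Answer: yes

Derivation:
Given toposort: [2, 5, 0, 1, 3, 4, 6]
Position of 3: index 4; position of 6: index 6
New edge 3->6: forward
Forward edge: respects the existing order. Still a DAG, same toposort still valid.
Still a DAG? yes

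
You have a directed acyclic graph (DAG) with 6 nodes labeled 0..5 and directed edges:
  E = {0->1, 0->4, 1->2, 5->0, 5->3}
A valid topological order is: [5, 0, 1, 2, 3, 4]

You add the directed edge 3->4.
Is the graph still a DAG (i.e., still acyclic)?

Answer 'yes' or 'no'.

Answer: yes

Derivation:
Given toposort: [5, 0, 1, 2, 3, 4]
Position of 3: index 4; position of 4: index 5
New edge 3->4: forward
Forward edge: respects the existing order. Still a DAG, same toposort still valid.
Still a DAG? yes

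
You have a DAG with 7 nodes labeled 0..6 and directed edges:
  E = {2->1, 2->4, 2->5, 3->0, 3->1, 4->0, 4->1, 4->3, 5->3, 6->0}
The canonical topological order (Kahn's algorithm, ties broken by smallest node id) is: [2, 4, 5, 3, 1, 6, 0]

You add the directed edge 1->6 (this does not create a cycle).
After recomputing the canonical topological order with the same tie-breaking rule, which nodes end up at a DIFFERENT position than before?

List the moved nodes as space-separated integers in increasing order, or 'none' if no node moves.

Old toposort: [2, 4, 5, 3, 1, 6, 0]
Added edge 1->6
Recompute Kahn (smallest-id tiebreak):
  initial in-degrees: [3, 3, 0, 2, 1, 1, 1]
  ready (indeg=0): [2]
  pop 2: indeg[1]->2; indeg[4]->0; indeg[5]->0 | ready=[4, 5] | order so far=[2]
  pop 4: indeg[0]->2; indeg[1]->1; indeg[3]->1 | ready=[5] | order so far=[2, 4]
  pop 5: indeg[3]->0 | ready=[3] | order so far=[2, 4, 5]
  pop 3: indeg[0]->1; indeg[1]->0 | ready=[1] | order so far=[2, 4, 5, 3]
  pop 1: indeg[6]->0 | ready=[6] | order so far=[2, 4, 5, 3, 1]
  pop 6: indeg[0]->0 | ready=[0] | order so far=[2, 4, 5, 3, 1, 6]
  pop 0: no out-edges | ready=[] | order so far=[2, 4, 5, 3, 1, 6, 0]
New canonical toposort: [2, 4, 5, 3, 1, 6, 0]
Compare positions:
  Node 0: index 6 -> 6 (same)
  Node 1: index 4 -> 4 (same)
  Node 2: index 0 -> 0 (same)
  Node 3: index 3 -> 3 (same)
  Node 4: index 1 -> 1 (same)
  Node 5: index 2 -> 2 (same)
  Node 6: index 5 -> 5 (same)
Nodes that changed position: none

Answer: none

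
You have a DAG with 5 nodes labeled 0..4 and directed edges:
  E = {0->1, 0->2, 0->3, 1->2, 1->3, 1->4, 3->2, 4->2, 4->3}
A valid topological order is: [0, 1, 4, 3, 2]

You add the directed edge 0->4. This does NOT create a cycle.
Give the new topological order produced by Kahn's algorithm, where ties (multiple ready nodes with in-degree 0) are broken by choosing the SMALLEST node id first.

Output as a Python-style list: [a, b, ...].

Answer: [0, 1, 4, 3, 2]

Derivation:
Old toposort: [0, 1, 4, 3, 2]
Added edge: 0->4
Position of 0 (0) < position of 4 (2). Old order still valid.
Run Kahn's algorithm (break ties by smallest node id):
  initial in-degrees: [0, 1, 4, 3, 2]
  ready (indeg=0): [0]
  pop 0: indeg[1]->0; indeg[2]->3; indeg[3]->2; indeg[4]->1 | ready=[1] | order so far=[0]
  pop 1: indeg[2]->2; indeg[3]->1; indeg[4]->0 | ready=[4] | order so far=[0, 1]
  pop 4: indeg[2]->1; indeg[3]->0 | ready=[3] | order so far=[0, 1, 4]
  pop 3: indeg[2]->0 | ready=[2] | order so far=[0, 1, 4, 3]
  pop 2: no out-edges | ready=[] | order so far=[0, 1, 4, 3, 2]
  Result: [0, 1, 4, 3, 2]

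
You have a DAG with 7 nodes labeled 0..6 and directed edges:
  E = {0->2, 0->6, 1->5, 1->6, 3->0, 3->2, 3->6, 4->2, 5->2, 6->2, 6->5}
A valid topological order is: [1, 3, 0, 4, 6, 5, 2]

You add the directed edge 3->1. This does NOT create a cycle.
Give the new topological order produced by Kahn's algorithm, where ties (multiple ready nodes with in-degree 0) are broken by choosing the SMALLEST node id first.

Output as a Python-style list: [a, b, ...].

Answer: [3, 0, 1, 4, 6, 5, 2]

Derivation:
Old toposort: [1, 3, 0, 4, 6, 5, 2]
Added edge: 3->1
Position of 3 (1) > position of 1 (0). Must reorder: 3 must now come before 1.
Run Kahn's algorithm (break ties by smallest node id):
  initial in-degrees: [1, 1, 5, 0, 0, 2, 3]
  ready (indeg=0): [3, 4]
  pop 3: indeg[0]->0; indeg[1]->0; indeg[2]->4; indeg[6]->2 | ready=[0, 1, 4] | order so far=[3]
  pop 0: indeg[2]->3; indeg[6]->1 | ready=[1, 4] | order so far=[3, 0]
  pop 1: indeg[5]->1; indeg[6]->0 | ready=[4, 6] | order so far=[3, 0, 1]
  pop 4: indeg[2]->2 | ready=[6] | order so far=[3, 0, 1, 4]
  pop 6: indeg[2]->1; indeg[5]->0 | ready=[5] | order so far=[3, 0, 1, 4, 6]
  pop 5: indeg[2]->0 | ready=[2] | order so far=[3, 0, 1, 4, 6, 5]
  pop 2: no out-edges | ready=[] | order so far=[3, 0, 1, 4, 6, 5, 2]
  Result: [3, 0, 1, 4, 6, 5, 2]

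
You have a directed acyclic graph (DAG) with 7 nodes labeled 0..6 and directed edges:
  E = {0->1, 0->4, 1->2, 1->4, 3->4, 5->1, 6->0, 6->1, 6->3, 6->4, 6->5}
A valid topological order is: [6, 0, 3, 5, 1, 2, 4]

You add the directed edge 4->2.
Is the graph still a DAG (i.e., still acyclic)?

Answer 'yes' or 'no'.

Given toposort: [6, 0, 3, 5, 1, 2, 4]
Position of 4: index 6; position of 2: index 5
New edge 4->2: backward (u after v in old order)
Backward edge: old toposort is now invalid. Check if this creates a cycle.
Does 2 already reach 4? Reachable from 2: [2]. NO -> still a DAG (reorder needed).
Still a DAG? yes

Answer: yes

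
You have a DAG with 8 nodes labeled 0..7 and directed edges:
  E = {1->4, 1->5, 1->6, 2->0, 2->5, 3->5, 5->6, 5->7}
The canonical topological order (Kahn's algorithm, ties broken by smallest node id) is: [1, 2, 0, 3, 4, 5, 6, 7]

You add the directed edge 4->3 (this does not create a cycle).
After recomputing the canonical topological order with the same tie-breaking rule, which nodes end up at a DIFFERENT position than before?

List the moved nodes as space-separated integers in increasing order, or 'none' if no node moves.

Old toposort: [1, 2, 0, 3, 4, 5, 6, 7]
Added edge 4->3
Recompute Kahn (smallest-id tiebreak):
  initial in-degrees: [1, 0, 0, 1, 1, 3, 2, 1]
  ready (indeg=0): [1, 2]
  pop 1: indeg[4]->0; indeg[5]->2; indeg[6]->1 | ready=[2, 4] | order so far=[1]
  pop 2: indeg[0]->0; indeg[5]->1 | ready=[0, 4] | order so far=[1, 2]
  pop 0: no out-edges | ready=[4] | order so far=[1, 2, 0]
  pop 4: indeg[3]->0 | ready=[3] | order so far=[1, 2, 0, 4]
  pop 3: indeg[5]->0 | ready=[5] | order so far=[1, 2, 0, 4, 3]
  pop 5: indeg[6]->0; indeg[7]->0 | ready=[6, 7] | order so far=[1, 2, 0, 4, 3, 5]
  pop 6: no out-edges | ready=[7] | order so far=[1, 2, 0, 4, 3, 5, 6]
  pop 7: no out-edges | ready=[] | order so far=[1, 2, 0, 4, 3, 5, 6, 7]
New canonical toposort: [1, 2, 0, 4, 3, 5, 6, 7]
Compare positions:
  Node 0: index 2 -> 2 (same)
  Node 1: index 0 -> 0 (same)
  Node 2: index 1 -> 1 (same)
  Node 3: index 3 -> 4 (moved)
  Node 4: index 4 -> 3 (moved)
  Node 5: index 5 -> 5 (same)
  Node 6: index 6 -> 6 (same)
  Node 7: index 7 -> 7 (same)
Nodes that changed position: 3 4

Answer: 3 4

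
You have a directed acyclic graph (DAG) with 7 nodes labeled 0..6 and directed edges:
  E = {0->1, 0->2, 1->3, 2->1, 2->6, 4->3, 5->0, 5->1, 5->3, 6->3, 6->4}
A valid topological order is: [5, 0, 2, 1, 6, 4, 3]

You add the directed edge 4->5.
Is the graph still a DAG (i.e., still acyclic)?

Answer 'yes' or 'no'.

Given toposort: [5, 0, 2, 1, 6, 4, 3]
Position of 4: index 5; position of 5: index 0
New edge 4->5: backward (u after v in old order)
Backward edge: old toposort is now invalid. Check if this creates a cycle.
Does 5 already reach 4? Reachable from 5: [0, 1, 2, 3, 4, 5, 6]. YES -> cycle!
Still a DAG? no

Answer: no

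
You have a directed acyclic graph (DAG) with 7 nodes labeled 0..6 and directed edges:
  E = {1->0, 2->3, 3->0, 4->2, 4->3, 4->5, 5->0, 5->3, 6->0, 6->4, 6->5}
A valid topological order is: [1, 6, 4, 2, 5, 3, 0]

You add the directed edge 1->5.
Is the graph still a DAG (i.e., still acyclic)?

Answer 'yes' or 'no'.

Answer: yes

Derivation:
Given toposort: [1, 6, 4, 2, 5, 3, 0]
Position of 1: index 0; position of 5: index 4
New edge 1->5: forward
Forward edge: respects the existing order. Still a DAG, same toposort still valid.
Still a DAG? yes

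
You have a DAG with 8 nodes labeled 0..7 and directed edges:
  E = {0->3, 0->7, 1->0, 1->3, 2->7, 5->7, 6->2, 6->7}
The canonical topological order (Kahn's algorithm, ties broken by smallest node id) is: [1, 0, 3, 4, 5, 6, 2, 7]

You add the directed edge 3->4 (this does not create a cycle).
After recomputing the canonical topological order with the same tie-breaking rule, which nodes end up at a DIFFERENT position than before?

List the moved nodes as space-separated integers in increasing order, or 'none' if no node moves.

Answer: none

Derivation:
Old toposort: [1, 0, 3, 4, 5, 6, 2, 7]
Added edge 3->4
Recompute Kahn (smallest-id tiebreak):
  initial in-degrees: [1, 0, 1, 2, 1, 0, 0, 4]
  ready (indeg=0): [1, 5, 6]
  pop 1: indeg[0]->0; indeg[3]->1 | ready=[0, 5, 6] | order so far=[1]
  pop 0: indeg[3]->0; indeg[7]->3 | ready=[3, 5, 6] | order so far=[1, 0]
  pop 3: indeg[4]->0 | ready=[4, 5, 6] | order so far=[1, 0, 3]
  pop 4: no out-edges | ready=[5, 6] | order so far=[1, 0, 3, 4]
  pop 5: indeg[7]->2 | ready=[6] | order so far=[1, 0, 3, 4, 5]
  pop 6: indeg[2]->0; indeg[7]->1 | ready=[2] | order so far=[1, 0, 3, 4, 5, 6]
  pop 2: indeg[7]->0 | ready=[7] | order so far=[1, 0, 3, 4, 5, 6, 2]
  pop 7: no out-edges | ready=[] | order so far=[1, 0, 3, 4, 5, 6, 2, 7]
New canonical toposort: [1, 0, 3, 4, 5, 6, 2, 7]
Compare positions:
  Node 0: index 1 -> 1 (same)
  Node 1: index 0 -> 0 (same)
  Node 2: index 6 -> 6 (same)
  Node 3: index 2 -> 2 (same)
  Node 4: index 3 -> 3 (same)
  Node 5: index 4 -> 4 (same)
  Node 6: index 5 -> 5 (same)
  Node 7: index 7 -> 7 (same)
Nodes that changed position: none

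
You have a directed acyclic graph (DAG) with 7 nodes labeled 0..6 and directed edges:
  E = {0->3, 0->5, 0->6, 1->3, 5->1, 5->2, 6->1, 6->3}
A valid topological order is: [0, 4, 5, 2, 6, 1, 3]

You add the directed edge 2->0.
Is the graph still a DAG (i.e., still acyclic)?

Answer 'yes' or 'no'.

Given toposort: [0, 4, 5, 2, 6, 1, 3]
Position of 2: index 3; position of 0: index 0
New edge 2->0: backward (u after v in old order)
Backward edge: old toposort is now invalid. Check if this creates a cycle.
Does 0 already reach 2? Reachable from 0: [0, 1, 2, 3, 5, 6]. YES -> cycle!
Still a DAG? no

Answer: no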